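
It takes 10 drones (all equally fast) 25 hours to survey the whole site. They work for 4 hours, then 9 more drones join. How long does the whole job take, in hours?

One drone does 1/250 of the job per hour.
After 4 hours with 10 drones, 4/25 is done (21/25 left).
With 19 drones the rate is 19/250, so the rest takes 21/25 ÷ 19/250 = 210/19 hours.
Total = 4 + 210/19 = 286/19 hours.

286/19 hours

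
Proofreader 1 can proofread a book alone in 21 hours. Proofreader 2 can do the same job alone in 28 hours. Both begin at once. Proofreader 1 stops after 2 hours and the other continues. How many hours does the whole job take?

In the first 2 hours the combined rate is 1/12, so 1/6 of the job is done, leaving 5/6.
After Proofreader 1 leaves the rate is 1/28 per hour; the remaining 5/6 takes 70/3 hours.
Total = 2 + 70/3 = 76/3 hours.

76/3 hours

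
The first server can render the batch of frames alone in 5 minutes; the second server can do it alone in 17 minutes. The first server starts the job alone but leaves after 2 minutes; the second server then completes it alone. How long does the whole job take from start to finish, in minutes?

61/5 minutes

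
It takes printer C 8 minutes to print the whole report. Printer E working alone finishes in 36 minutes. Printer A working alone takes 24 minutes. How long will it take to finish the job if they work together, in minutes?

36/7 minutes

Combined rate: 1/8 + 1/36 + 1/24 = (9 + 2 + 3)/72 = 14/72 = 7/36 per minute.
Time = 1 ÷ (7/36) = 36/7 minutes.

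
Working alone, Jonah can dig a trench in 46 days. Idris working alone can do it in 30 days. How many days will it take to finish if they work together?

345/19 days

Combined rate: 1/46 + 1/30 = (15 + 23)/690 = 38/690 = 19/345 per day.
Time = 1 ÷ (19/345) = 345/19 days.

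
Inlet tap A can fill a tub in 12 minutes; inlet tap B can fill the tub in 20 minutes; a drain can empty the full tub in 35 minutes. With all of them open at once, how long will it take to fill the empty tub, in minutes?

105/11 minutes

Net rate = 1/12 + 1/20 − 1/35 = (35 + 21 − 12)/420 = 44/420 = 11/105 per minute.
Filling time = 1 ÷ (11/105) = 105/11 minutes.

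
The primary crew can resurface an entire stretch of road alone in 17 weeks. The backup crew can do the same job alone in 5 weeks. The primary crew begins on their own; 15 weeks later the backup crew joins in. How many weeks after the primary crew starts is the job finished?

In the first 15 weeks the primary crew alone does 15/17 of the job, leaving 2/17.
Once everyone is working, combined rate: 1/17 + 1/5 = (5 + 17)/85 = 22/85 per week.
Remaining 2/17 at 22/85 per week takes 5/11 weeks.
Total from the start = 15 + 5/11 = 170/11 weeks.

170/11 weeks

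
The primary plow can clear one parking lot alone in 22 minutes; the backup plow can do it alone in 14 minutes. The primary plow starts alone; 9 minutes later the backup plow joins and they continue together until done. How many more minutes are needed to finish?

91/18 minutes

In 9 minutes the primary plow does 9/22 of the job, leaving 13/22.
The primary plow and the backup plow together work at 9/77 per minute, so finishing takes 13/22 ÷ 9/77 = 91/18 minutes.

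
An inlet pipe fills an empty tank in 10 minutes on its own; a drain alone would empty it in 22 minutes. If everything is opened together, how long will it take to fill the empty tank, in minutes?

Net rate = 1/10 − 1/22 = (11 − 5)/110 = 6/110 = 3/55 per minute.
Filling time = 1 ÷ (3/55) = 55/3 minutes.

55/3 minutes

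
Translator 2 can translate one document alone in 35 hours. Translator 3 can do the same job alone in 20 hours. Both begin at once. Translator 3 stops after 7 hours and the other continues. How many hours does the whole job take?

91/4 hours

In the first 7 hours the combined rate is 11/140, so 11/20 of the job is done, leaving 9/20.
After translator 3 leaves the rate is 1/35 per hour; the remaining 9/20 takes 63/4 hours.
Total = 7 + 63/4 = 91/4 hours.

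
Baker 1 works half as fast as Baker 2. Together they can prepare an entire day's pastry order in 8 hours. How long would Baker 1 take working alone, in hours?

24 hours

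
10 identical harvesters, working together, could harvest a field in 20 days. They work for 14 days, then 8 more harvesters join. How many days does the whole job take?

One harvester does 1/200 of the job per day.
After 14 days with 10 harvesters, 7/10 is done (3/10 left).
With 18 harvesters the rate is 18/200 = 9/100, so the rest takes 3/10 ÷ 9/100 = 10/3 days.
Total = 14 + 10/3 = 52/3 days.

52/3 days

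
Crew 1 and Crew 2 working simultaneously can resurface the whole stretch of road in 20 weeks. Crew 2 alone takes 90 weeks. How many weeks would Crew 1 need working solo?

Combined rate is 1/20 per week.
Known contribution: 1/90 per week.
So Crew 1's rate is 1/20 − 1/90 = 7/180, meaning 180/7 weeks alone.

180/7 weeks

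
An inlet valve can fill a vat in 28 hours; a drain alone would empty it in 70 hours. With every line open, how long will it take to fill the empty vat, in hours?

Net rate = 1/28 − 1/70 = (5 − 2)/140 = 3/140 per hour.
Filling time = 1 ÷ (3/140) = 140/3 hours.

140/3 hours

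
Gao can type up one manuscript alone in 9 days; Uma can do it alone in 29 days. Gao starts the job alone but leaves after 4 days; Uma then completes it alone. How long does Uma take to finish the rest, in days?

145/9 days

In 4 days Gao does 4/9 of the job, leaving 5/9.
Uma works at 1/29 per day, so finishing takes 5/9 ÷ 1/29 = 145/9 days.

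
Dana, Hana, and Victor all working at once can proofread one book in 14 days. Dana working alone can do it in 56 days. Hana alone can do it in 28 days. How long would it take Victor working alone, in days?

Combined rate is 1/14 per day.
Known contribution: 1/56 + 1/28 = (1 + 2)/56 = 3/56 per day.
So Victor's rate is 1/14 − 3/56 = 1/56, meaning 56 days alone.

56 days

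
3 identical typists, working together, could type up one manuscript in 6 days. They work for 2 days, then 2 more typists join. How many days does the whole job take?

One typist does 1/18 of the job per day.
After 2 days with 3 typists, 1/3 is done (2/3 left).
With 5 typists the rate is 5/18, so the rest takes 2/3 ÷ 5/18 = 12/5 days.
Total = 2 + 12/5 = 22/5 days.

22/5 days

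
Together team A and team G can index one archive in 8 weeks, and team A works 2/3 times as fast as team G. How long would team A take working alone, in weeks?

Let team G's rate be r; then team A's rate is (2/3)r, so together (2/3 + 1)r = (5/3)r = 1/8.
Thus r = 3/40 per week.
Team G alone: 40/3 weeks; team A alone: 20 weeks.

20 weeks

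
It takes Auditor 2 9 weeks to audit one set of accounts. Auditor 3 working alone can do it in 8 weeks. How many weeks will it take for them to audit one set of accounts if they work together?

With two workers the combined time is the product over the sum: 9·8/(9+8) = 72/17 weeks.

72/17 weeks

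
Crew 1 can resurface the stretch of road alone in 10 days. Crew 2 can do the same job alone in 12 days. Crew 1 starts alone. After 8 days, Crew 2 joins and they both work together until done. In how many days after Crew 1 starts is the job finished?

100/11 days

In the first 8 days Crew 1 alone does 8/10 = 4/5 of the job, leaving 1/5.
Once everyone is working, combined rate: 1/10 + 1/12 = (6 + 5)/60 = 11/60 per day.
Remaining 1/5 at 11/60 per day takes 12/11 days.
Total from the start = 8 + 12/11 = 100/11 days.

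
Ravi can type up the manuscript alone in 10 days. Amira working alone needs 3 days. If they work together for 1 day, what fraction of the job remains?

17/30

Combined rate: 1/10 + 1/3 = (3 + 10)/30 = 13/30 per day.
In 1 day they complete 1·13/30 = 13/30 of the job.
So 17/30 remains.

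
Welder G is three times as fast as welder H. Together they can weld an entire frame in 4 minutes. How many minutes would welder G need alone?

16/3 minutes

Let welder H's rate be r; then welder G's rate is 3r, so together (3 + 1)r = 4r = 1/4.
Thus r = 1/16 per minute.
Welder H alone: 16 minutes; welder G alone: 16/3 minutes.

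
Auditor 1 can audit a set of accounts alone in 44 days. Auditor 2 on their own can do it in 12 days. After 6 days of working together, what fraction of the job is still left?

Combined rate: 1/44 + 1/12 = (3 + 11)/132 = 14/132 = 7/66 per day.
In 6 days they complete 6·7/66 = 7/11 of the job.
So 4/11 remains.

4/11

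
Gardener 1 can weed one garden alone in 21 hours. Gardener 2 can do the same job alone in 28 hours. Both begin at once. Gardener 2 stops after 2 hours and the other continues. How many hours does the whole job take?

39/2 hours

In the first 2 hours the combined rate is 1/12, so 1/6 of the job is done, leaving 5/6.
After gardener 2 leaves the rate is 1/21 per hour; the remaining 5/6 takes 35/2 hours.
Total = 2 + 35/2 = 39/2 hours.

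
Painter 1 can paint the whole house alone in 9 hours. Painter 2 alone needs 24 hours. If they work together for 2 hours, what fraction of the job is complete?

11/36

Combined rate: 1/9 + 1/24 = (8 + 3)/72 = 11/72 per hour.
In 2 hours they complete 2·11/72 = 11/36 of the job.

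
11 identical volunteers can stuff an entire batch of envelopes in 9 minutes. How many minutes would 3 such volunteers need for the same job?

33 minutes

Total work is 11·9 = 99 volunteer-minutes.
With 3 volunteers: 99/3 = 33 minutes.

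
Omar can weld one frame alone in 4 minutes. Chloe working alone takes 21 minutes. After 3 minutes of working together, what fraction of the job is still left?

3/28

Combined rate: 1/4 + 1/21 = (21 + 4)/84 = 25/84 per minute.
In 3 minutes they complete 3·25/84 = 25/28 of the job.
So 3/28 remains.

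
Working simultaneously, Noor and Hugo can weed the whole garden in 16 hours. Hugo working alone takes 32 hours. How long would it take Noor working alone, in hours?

32 hours

Combined rate is 1/16 per hour.
Known contribution: 1/32 per hour.
So Noor's rate is 1/16 − 1/32 = 1/32, meaning 32 hours alone.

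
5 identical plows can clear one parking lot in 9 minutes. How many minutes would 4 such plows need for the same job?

45/4 minutes

Total work is 5·9 = 45 plow-minutes.
With 4 plows: 45/4 minutes.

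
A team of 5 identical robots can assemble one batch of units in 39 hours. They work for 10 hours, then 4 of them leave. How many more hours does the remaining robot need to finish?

145 hours

One robot does 1/195 of the job per hour.
After 10 hours with 5 robots, 10/39 is done (29/39 left).
With 1 robot the rate is 1/195, so the rest takes 29/39 ÷ 1/195 = 145 hours.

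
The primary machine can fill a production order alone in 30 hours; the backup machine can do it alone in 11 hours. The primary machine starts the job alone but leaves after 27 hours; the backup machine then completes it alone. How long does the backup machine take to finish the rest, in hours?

11/10 hours

In 27 hours the primary machine does 27/30 = 9/10 of the job, leaving 1/10.
The backup machine works at 1/11 per hour, so finishing takes 1/10 ÷ 1/11 = 11/10 hours.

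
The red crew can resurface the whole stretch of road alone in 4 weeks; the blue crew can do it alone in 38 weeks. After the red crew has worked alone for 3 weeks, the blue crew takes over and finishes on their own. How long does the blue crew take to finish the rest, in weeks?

In 3 weeks the red crew does 3/4 of the job, leaving 1/4.
The blue crew works at 1/38 per week, so finishing takes 1/4 ÷ 1/38 = 19/2 weeks.

19/2 weeks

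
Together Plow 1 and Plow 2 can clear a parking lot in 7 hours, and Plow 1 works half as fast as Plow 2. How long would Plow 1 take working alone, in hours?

Let Plow 2's rate be r; then Plow 1's rate is (1/2)r, so together (1/2 + 1)r = (3/2)r = 1/7.
Thus r = 2/21 per hour.
Plow 2 alone: 21/2 hours; Plow 1 alone: 21 hours.

21 hours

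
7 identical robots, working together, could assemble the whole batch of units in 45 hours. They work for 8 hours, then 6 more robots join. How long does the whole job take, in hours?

363/13 hours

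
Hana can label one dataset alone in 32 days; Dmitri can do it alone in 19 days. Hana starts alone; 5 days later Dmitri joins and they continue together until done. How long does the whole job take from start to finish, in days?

In 5 days Hana does 5/32 of the job, leaving 27/32.
Hana and Dmitri together work at 51/608 per day, so finishing takes 27/32 ÷ 51/608 = 171/17 days.
Total time = 5 + 171/17 = 256/17 days.

256/17 days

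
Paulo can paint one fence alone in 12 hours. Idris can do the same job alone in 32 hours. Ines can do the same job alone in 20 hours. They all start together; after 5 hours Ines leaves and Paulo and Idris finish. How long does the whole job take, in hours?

72/11 hours

In the first 5 hours the combined rate is 79/480, so 79/96 of the job is done, leaving 17/96.
After Ines leaves the rate is 11/96 per hour; the remaining 17/96 takes 17/11 hours.
Total = 5 + 17/11 = 72/11 hours.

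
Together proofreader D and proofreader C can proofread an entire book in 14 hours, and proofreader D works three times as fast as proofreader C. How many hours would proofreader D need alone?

Let proofreader C's rate be r; then proofreader D's rate is 3r, so together (3 + 1)r = 4r = 1/14.
Thus r = 1/56 per hour.
Proofreader C alone: 56 hours; proofreader D alone: 56/3 hours.

56/3 hours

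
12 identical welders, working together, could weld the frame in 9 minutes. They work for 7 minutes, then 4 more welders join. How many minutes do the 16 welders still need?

One welder does 1/108 of the job per minute.
After 7 minutes with 12 welders, 7/9 is done (2/9 left).
With 16 welders the rate is 16/108 = 4/27, so the rest takes 2/9 ÷ 4/27 = 3/2 minutes.

3/2 minutes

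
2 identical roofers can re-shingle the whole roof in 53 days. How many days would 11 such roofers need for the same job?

Total work is 2·53 = 106 roofer-days.
With 11 roofers: 106/11 days.

106/11 days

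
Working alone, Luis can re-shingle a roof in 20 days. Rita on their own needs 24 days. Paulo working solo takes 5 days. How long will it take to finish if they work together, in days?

Combined rate: 1/20 + 1/24 + 1/5 = (6 + 5 + 24)/120 = 35/120 = 7/24 per day.
Time = 1 ÷ (7/24) = 24/7 days.

24/7 days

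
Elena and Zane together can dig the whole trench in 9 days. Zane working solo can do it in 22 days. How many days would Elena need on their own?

Combined rate is 1/9 per day.
Known contribution: 1/22 per day.
So Elena's rate is 1/9 − 1/22 = 13/198, meaning 198/13 days alone.

198/13 days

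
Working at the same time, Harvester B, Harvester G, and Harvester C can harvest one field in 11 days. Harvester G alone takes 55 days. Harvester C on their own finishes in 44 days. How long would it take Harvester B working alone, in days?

Combined rate is 1/11 per day.
Known contribution: 1/55 + 1/44 = (4 + 5)/220 = 9/220 per day.
So Harvester B's rate is 1/11 − 9/220 = 1/20, meaning 20 days alone.

20 days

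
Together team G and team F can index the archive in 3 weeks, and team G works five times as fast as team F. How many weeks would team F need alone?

Let team F's rate be r; then team G's rate is 5r, so together (5 + 1)r = 6r = 1/3.
Thus r = 1/18 per week.
Team F alone: 18 weeks; team G alone: 18/5 weeks.

18 weeks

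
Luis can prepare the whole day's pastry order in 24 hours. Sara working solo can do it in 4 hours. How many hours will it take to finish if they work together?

24/7 hours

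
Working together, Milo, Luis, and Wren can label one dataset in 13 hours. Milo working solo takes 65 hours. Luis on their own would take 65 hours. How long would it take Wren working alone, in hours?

65/3 hours

Combined rate is 1/13 per hour.
Known contribution: 1/65 + 1/65 = (1 + 1)/65 = 2/65 per hour.
So Wren's rate is 1/13 − 2/65 = 3/65, meaning 65/3 hours alone.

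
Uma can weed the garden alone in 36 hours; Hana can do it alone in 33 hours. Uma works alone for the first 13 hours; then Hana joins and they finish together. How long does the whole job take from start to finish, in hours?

In 13 hours Uma does 13/36 of the job, leaving 23/36.
Uma and Hana together work at 23/396 per hour, so finishing takes 23/36 ÷ 23/396 = 11 hours.
Total time = 13 + 11 = 24 hours.

24 hours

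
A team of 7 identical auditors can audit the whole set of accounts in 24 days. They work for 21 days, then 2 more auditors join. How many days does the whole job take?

One auditor does 1/168 of the job per day.
After 21 days with 7 auditors, 7/8 is done (1/8 left).
With 9 auditors the rate is 9/168 = 3/56, so the rest takes 1/8 ÷ 3/56 = 7/3 days.
Total = 21 + 7/3 = 70/3 days.

70/3 days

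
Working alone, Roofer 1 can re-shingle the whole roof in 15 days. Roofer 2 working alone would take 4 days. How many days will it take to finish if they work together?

With two workers the combined time is the product over the sum: 15·4/(15+4) = 60/19 days.

60/19 days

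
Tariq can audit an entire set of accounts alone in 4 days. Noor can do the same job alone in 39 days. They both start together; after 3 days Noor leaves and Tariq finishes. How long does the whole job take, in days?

In the first 3 days the combined rate is 43/156, so 43/52 of the job is done, leaving 9/52.
After Noor leaves the rate is 1/4 per day; the remaining 9/52 takes 9/13 days.
Total = 3 + 9/13 = 48/13 days.

48/13 days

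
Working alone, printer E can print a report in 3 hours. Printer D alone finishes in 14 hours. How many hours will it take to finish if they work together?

42/17 hours

Combined rate: 1/3 + 1/14 = (14 + 3)/42 = 17/42 per hour.
Time = 1 ÷ (17/42) = 42/17 hours.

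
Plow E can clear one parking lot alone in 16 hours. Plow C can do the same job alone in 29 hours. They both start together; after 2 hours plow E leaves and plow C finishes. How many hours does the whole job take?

In the first 2 hours the combined rate is 45/464, so 45/232 of the job is done, leaving 187/232.
After plow E leaves the rate is 1/29 per hour; the remaining 187/232 takes 187/8 hours.
Total = 2 + 187/8 = 203/8 hours.

203/8 hours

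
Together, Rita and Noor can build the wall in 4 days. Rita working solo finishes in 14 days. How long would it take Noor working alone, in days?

28/5 days

Combined rate is 1/4 per day.
Known contribution: 1/14 per day.
So Noor's rate is 1/4 − 1/14 = 5/28, meaning 28/5 days alone.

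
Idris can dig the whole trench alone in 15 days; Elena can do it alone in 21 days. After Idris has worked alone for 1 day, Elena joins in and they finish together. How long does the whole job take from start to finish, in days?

55/6 days

In 1 day Idris does 1/15 of the job, leaving 14/15.
Idris and Elena together work at 4/35 per day, so finishing takes 14/15 ÷ 4/35 = 49/6 days.
Total time = 1 + 49/6 = 55/6 days.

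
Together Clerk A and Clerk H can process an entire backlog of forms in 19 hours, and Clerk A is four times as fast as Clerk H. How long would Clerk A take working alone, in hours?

Let Clerk H's rate be r; then Clerk A's rate is 4r, so together (4 + 1)r = 5r = 1/19.
Thus r = 1/95 per hour.
Clerk H alone: 95 hours; Clerk A alone: 95/4 hours.

95/4 hours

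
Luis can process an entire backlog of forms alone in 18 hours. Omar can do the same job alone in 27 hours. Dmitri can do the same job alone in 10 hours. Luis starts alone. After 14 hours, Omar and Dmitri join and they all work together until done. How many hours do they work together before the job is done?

In the first 14 hours Luis alone does 14/18 = 7/9 of the job, leaving 2/9.
Once everyone is working, combined rate: 1/18 + 1/27 + 1/10 = (15 + 10 + 27)/270 = 52/270 = 26/135 per hour.
Remaining 2/9 at 26/135 per hour takes 15/13 hours.

15/13 hours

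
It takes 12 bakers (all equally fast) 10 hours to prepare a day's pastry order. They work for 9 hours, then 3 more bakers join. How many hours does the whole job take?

49/5 hours

One baker does 1/120 of the job per hour.
After 9 hours with 12 bakers, 9/10 is done (1/10 left).
With 15 bakers the rate is 15/120 = 1/8, so the rest takes 1/10 ÷ 1/8 = 4/5 hours.
Total = 9 + 4/5 = 49/5 hours.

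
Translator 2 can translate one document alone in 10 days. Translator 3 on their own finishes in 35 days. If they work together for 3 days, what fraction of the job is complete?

Combined rate: 1/10 + 1/35 = (7 + 2)/70 = 9/70 per day.
In 3 days they complete 3·9/70 = 27/70 of the job.

27/70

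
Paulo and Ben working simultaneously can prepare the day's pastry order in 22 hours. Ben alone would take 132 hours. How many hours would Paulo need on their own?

Combined rate is 1/22 per hour.
Known contribution: 1/132 per hour.
So Paulo's rate is 1/22 − 1/132 = 5/132, meaning 132/5 hours alone.

132/5 hours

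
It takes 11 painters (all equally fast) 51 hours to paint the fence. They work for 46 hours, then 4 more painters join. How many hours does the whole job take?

One painter does 1/561 of the job per hour.
After 46 hours with 11 painters, 46/51 is done (5/51 left).
With 15 painters the rate is 15/561 = 5/187, so the rest takes 5/51 ÷ 5/187 = 11/3 hours.
Total = 46 + 11/3 = 149/3 hours.

149/3 hours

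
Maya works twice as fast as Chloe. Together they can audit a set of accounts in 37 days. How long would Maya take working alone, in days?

Let Chloe's rate be r; then Maya's rate is 2r, so together (2 + 1)r = 3r = 1/37.
Thus r = 1/111 per day.
Chloe alone: 111 days; Maya alone: 111/2 days.

111/2 days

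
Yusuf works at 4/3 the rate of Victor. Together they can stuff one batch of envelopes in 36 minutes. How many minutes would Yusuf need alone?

Let Victor's rate be r; then Yusuf's rate is (4/3)r, so together (4/3 + 1)r = (7/3)r = 1/36.
Thus r = 1/84 per minute.
Victor alone: 84 minutes; Yusuf alone: 63 minutes.

63 minutes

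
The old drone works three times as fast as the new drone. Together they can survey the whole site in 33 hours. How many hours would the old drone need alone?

Let the new drone's rate be r; then the old drone's rate is 3r, so together (3 + 1)r = 4r = 1/33.
Thus r = 1/132 per hour.
The new drone alone: 132 hours; the old drone alone: 44 hours.

44 hours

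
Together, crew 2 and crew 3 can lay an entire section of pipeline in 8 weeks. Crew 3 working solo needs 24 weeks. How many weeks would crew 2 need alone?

12 weeks

Combined rate is 1/8 per week.
Known contribution: 1/24 per week.
So crew 2's rate is 1/8 − 1/24 = 1/12, meaning 12 weeks alone.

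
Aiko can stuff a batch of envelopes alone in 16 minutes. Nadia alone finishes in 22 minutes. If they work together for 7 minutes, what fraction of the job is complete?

Combined rate: 1/16 + 1/22 = (11 + 8)/176 = 19/176 per minute.
In 7 minutes they complete 7·19/176 = 133/176 of the job.

133/176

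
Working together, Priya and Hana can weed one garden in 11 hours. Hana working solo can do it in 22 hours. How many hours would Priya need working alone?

22 hours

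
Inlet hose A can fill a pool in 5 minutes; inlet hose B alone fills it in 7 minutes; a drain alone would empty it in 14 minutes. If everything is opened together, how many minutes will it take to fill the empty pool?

70/19 minutes

Net rate = 1/5 + 1/7 − 1/14 = (14 + 10 − 5)/70 = 19/70 per minute.
Filling time = 1 ÷ (19/70) = 70/19 minutes.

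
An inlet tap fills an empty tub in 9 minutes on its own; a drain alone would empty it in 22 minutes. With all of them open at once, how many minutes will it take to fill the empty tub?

198/13 minutes

Net rate = 1/9 − 1/22 = (22 − 9)/198 = 13/198 per minute.
Filling time = 1 ÷ (13/198) = 198/13 minutes.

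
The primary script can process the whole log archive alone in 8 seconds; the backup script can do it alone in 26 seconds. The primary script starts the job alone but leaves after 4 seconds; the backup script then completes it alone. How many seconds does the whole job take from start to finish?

In 4 seconds the primary script does 4/8 = 1/2 of the job, leaving 1/2.
The backup script works at 1/26 per second, so finishing takes 1/2 ÷ 1/26 = 13 seconds.
Total time = 4 + 13 = 17 seconds.

17 seconds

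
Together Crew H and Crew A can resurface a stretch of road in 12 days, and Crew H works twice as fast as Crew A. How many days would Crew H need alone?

Let Crew A's rate be r; then Crew H's rate is 2r, so together (2 + 1)r = 3r = 1/12.
Thus r = 1/36 per day.
Crew A alone: 36 days; Crew H alone: 18 days.

18 days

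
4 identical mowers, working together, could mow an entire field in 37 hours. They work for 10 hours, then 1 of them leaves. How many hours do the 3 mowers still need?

One mower does 1/148 of the job per hour.
After 10 hours with 4 mowers, 10/37 is done (27/37 left).
With 3 mowers the rate is 3/148, so the rest takes 27/37 ÷ 3/148 = 36 hours.

36 hours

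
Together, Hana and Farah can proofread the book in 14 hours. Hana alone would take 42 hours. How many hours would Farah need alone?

21 hours

Combined rate is 1/14 per hour.
Known contribution: 1/42 per hour.
So Farah's rate is 1/14 − 1/42 = 1/21, meaning 21 hours alone.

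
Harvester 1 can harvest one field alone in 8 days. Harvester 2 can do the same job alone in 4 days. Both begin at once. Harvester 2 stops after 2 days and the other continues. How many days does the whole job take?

4 days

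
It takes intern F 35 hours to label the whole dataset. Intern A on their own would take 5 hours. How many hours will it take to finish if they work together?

With two workers the combined time is the product over the sum: 35·5/(35+5) = 175/40 = 35/8 hours.

35/8 hours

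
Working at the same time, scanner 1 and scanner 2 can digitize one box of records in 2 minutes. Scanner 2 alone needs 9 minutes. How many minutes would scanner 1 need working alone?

18/7 minutes

Combined rate is 1/2 per minute.
Known contribution: 1/9 per minute.
So scanner 1's rate is 1/2 − 1/9 = 7/18, meaning 18/7 minutes alone.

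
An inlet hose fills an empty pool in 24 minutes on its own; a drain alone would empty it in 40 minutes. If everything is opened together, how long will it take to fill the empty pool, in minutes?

60 minutes

Net rate = 1/24 − 1/40 = (5 − 3)/120 = 2/120 = 1/60 per minute.
Filling time = 1 ÷ (1/60) = 60 minutes.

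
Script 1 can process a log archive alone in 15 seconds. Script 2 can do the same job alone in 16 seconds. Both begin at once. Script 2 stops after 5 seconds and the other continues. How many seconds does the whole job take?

In the first 5 seconds the combined rate is 31/240, so 31/48 of the job is done, leaving 17/48.
After script 2 leaves the rate is 1/15 per second; the remaining 17/48 takes 85/16 seconds.
Total = 5 + 85/16 = 165/16 seconds.

165/16 seconds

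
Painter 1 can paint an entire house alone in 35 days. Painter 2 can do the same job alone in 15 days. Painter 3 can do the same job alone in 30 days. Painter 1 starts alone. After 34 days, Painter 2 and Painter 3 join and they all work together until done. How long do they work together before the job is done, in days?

2/9 days

In the first 34 days Painter 1 alone does 34/35 of the job, leaving 1/35.
Once everyone is working, combined rate: 1/35 + 1/15 + 1/30 = (6 + 14 + 7)/210 = 27/210 = 9/70 per day.
Remaining 1/35 at 9/70 per day takes 2/9 days.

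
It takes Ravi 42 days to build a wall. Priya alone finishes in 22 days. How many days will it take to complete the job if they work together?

With two workers the combined time is the product over the sum: 42·22/(42+22) = 924/64 = 231/16 days.

231/16 days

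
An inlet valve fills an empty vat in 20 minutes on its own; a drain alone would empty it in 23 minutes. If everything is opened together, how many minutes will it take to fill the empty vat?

460/3 minutes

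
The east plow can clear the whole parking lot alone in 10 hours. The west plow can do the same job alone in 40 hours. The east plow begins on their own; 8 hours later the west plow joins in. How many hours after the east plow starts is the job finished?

48/5 hours

In the first 8 hours the east plow alone does 8/10 = 4/5 of the job, leaving 1/5.
Once everyone is working, combined rate: 1/10 + 1/40 = (4 + 1)/40 = 5/40 = 1/8 per hour.
Remaining 1/5 at 1/8 per hour takes 8/5 hours.
Total from the start = 8 + 8/5 = 48/5 hours.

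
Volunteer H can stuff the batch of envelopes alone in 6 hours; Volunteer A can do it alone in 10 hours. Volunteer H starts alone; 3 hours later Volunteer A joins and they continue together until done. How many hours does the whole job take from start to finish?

39/8 hours

In 3 hours Volunteer H does 3/6 = 1/2 of the job, leaving 1/2.
Volunteer H and Volunteer A together work at 4/15 per hour, so finishing takes 1/2 ÷ 4/15 = 15/8 hours.
Total time = 3 + 15/8 = 39/8 hours.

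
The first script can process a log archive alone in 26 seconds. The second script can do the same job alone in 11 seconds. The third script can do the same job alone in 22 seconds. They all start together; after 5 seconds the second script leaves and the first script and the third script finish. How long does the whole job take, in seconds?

In the first 5 seconds the combined rate is 25/143, so 125/143 of the job is done, leaving 18/143.
After the second script leaves the rate is 12/143 per second; the remaining 18/143 takes 3/2 seconds.
Total = 5 + 3/2 = 13/2 seconds.

13/2 seconds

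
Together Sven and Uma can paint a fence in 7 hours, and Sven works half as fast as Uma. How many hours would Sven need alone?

21 hours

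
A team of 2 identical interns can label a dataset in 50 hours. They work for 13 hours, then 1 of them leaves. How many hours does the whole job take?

87 hours

One intern does 1/100 of the job per hour.
After 13 hours with 2 interns, 13/50 is done (37/50 left).
With 1 intern the rate is 1/100, so the rest takes 37/50 ÷ 1/100 = 74 hours.
Total = 13 + 74 = 87 hours.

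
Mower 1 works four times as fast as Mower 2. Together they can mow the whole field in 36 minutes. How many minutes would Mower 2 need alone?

Let Mower 2's rate be r; then Mower 1's rate is 4r, so together (4 + 1)r = 5r = 1/36.
Thus r = 1/180 per minute.
Mower 2 alone: 180 minutes; Mower 1 alone: 45 minutes.

180 minutes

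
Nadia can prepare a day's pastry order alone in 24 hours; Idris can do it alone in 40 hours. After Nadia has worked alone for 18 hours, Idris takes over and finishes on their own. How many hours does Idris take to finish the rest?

10 hours

In 18 hours Nadia does 18/24 = 3/4 of the job, leaving 1/4.
Idris works at 1/40 per hour, so finishing takes 1/4 ÷ 1/40 = 10 hours.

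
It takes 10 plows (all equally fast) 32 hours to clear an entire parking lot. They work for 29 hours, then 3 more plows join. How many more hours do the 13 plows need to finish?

One plow does 1/320 of the job per hour.
After 29 hours with 10 plows, 29/32 is done (3/32 left).
With 13 plows the rate is 13/320, so the rest takes 3/32 ÷ 13/320 = 30/13 hours.

30/13 hours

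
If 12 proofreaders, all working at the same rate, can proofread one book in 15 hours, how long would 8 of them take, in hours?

Total work is 12·15 = 180 proofreader-hours.
With 8 proofreaders: 180/8 = 45/2 hours.

45/2 hours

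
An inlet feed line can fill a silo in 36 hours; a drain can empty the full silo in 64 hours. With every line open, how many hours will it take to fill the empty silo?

576/7 hours

Net rate = 1/36 − 1/64 = (16 − 9)/576 = 7/576 per hour.
Filling time = 1 ÷ (7/576) = 576/7 hours.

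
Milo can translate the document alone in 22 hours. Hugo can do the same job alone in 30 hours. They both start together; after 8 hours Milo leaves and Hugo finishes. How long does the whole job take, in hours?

210/11 hours

In the first 8 hours the combined rate is 13/165, so 104/165 of the job is done, leaving 61/165.
After Milo leaves the rate is 1/30 per hour; the remaining 61/165 takes 122/11 hours.
Total = 8 + 122/11 = 210/11 hours.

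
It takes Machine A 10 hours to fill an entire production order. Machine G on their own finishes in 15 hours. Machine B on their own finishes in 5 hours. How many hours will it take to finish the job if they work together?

Combined rate: 1/10 + 1/15 + 1/5 = (3 + 2 + 6)/30 = 11/30 per hour.
Time = 1 ÷ (11/30) = 30/11 hours.

30/11 hours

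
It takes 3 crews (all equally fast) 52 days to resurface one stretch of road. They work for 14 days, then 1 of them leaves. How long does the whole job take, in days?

71 days

One crew does 1/156 of the job per day.
After 14 days with 3 crews, 7/26 is done (19/26 left).
With 2 crews the rate is 2/156 = 1/78, so the rest takes 19/26 ÷ 1/78 = 57 days.
Total = 14 + 57 = 71 days.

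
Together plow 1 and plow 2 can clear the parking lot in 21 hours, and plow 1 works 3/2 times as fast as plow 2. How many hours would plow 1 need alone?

Let plow 2's rate be r; then plow 1's rate is (3/2)r, so together (3/2 + 1)r = (5/2)r = 1/21.
Thus r = 2/105 per hour.
Plow 2 alone: 105/2 hours; plow 1 alone: 35 hours.

35 hours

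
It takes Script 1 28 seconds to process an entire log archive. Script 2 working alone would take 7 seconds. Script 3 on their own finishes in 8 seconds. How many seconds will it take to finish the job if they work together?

56/17 seconds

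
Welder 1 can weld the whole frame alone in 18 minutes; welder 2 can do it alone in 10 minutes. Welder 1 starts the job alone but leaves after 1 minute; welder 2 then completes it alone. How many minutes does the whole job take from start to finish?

In 1 minute welder 1 does 1/18 of the job, leaving 17/18.
Welder 2 works at 1/10 per minute, so finishing takes 17/18 ÷ 1/10 = 85/9 minutes.
Total time = 1 + 85/9 = 94/9 minutes.

94/9 minutes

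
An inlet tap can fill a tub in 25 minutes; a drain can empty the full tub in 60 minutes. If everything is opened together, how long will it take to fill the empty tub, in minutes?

Net rate = 1/25 − 1/60 = (12 − 5)/300 = 7/300 per minute.
Filling time = 1 ÷ (7/300) = 300/7 minutes.

300/7 minutes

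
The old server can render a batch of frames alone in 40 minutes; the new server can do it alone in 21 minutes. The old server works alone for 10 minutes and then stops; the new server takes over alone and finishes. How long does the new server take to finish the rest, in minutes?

In 10 minutes the old server does 10/40 = 1/4 of the job, leaving 3/4.
The new server works at 1/21 per minute, so finishing takes 3/4 ÷ 1/21 = 63/4 minutes.

63/4 minutes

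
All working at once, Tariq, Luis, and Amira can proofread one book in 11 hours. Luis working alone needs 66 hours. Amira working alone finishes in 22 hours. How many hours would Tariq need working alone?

Combined rate is 1/11 per hour.
Known contribution: 1/66 + 1/22 = (1 + 3)/66 = 4/66 = 2/33 per hour.
So Tariq's rate is 1/11 − 2/33 = 1/33, meaning 33 hours alone.

33 hours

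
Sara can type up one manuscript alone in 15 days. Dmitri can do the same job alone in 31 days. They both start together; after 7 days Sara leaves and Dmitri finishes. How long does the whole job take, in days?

In the first 7 days the combined rate is 46/465, so 322/465 of the job is done, leaving 143/465.
After Sara leaves the rate is 1/31 per day; the remaining 143/465 takes 143/15 days.
Total = 7 + 143/15 = 248/15 days.

248/15 days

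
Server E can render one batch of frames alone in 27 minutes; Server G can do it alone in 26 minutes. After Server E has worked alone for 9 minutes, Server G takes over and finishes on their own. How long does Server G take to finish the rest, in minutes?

52/3 minutes

In 9 minutes Server E does 9/27 = 1/3 of the job, leaving 2/3.
Server G works at 1/26 per minute, so finishing takes 2/3 ÷ 1/26 = 52/3 minutes.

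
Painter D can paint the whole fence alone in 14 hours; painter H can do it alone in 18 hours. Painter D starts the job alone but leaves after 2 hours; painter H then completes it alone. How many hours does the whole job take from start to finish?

122/7 hours

In 2 hours painter D does 2/14 = 1/7 of the job, leaving 6/7.
Painter H works at 1/18 per hour, so finishing takes 6/7 ÷ 1/18 = 108/7 hours.
Total time = 2 + 108/7 = 122/7 hours.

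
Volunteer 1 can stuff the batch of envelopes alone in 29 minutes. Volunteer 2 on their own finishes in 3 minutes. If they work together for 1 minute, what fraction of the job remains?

55/87

Combined rate: 1/29 + 1/3 = (3 + 29)/87 = 32/87 per minute.
In 1 minute they complete 1·32/87 = 32/87 of the job.
So 55/87 remains.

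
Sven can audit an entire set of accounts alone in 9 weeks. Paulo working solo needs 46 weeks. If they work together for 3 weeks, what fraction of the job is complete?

55/138

Combined rate: 1/9 + 1/46 = (46 + 9)/414 = 55/414 per week.
In 3 weeks they complete 3·55/414 = 55/138 of the job.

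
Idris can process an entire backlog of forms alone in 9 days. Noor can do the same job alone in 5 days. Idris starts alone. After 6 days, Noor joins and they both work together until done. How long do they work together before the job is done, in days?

15/14 days

In the first 6 days Idris alone does 6/9 = 2/3 of the job, leaving 1/3.
Once everyone is working, combined rate: 1/9 + 1/5 = (5 + 9)/45 = 14/45 per day.
Remaining 1/3 at 14/45 per day takes 15/14 days.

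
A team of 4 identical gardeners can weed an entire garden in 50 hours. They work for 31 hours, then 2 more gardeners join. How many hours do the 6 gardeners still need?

38/3 hours

One gardener does 1/200 of the job per hour.
After 31 hours with 4 gardeners, 31/50 is done (19/50 left).
With 6 gardeners the rate is 6/200 = 3/100, so the rest takes 19/50 ÷ 3/100 = 38/3 hours.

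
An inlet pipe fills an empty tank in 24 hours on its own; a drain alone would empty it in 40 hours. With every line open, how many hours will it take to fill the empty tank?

60 hours

Net rate = 1/24 − 1/40 = (5 − 3)/120 = 2/120 = 1/60 per hour.
Filling time = 1 ÷ (1/60) = 60 hours.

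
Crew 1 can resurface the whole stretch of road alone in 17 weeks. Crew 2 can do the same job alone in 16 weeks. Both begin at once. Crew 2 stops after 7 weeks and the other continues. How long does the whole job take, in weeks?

153/16 weeks

In the first 7 weeks the combined rate is 33/272, so 231/272 of the job is done, leaving 41/272.
After crew 2 leaves the rate is 1/17 per week; the remaining 41/272 takes 41/16 weeks.
Total = 7 + 41/16 = 153/16 weeks.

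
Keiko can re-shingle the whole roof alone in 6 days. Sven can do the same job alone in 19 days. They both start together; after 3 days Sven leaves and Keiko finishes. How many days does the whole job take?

96/19 days

In the first 3 days the combined rate is 25/114, so 25/38 of the job is done, leaving 13/38.
After Sven leaves the rate is 1/6 per day; the remaining 13/38 takes 39/19 days.
Total = 3 + 39/19 = 96/19 days.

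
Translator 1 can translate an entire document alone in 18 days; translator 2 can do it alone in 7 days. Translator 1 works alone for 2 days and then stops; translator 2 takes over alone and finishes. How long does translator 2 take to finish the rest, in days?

In 2 days translator 1 does 2/18 = 1/9 of the job, leaving 8/9.
Translator 2 works at 1/7 per day, so finishing takes 8/9 ÷ 1/7 = 56/9 days.

56/9 days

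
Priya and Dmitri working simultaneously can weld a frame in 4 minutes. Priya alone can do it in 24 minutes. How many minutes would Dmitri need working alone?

Combined rate is 1/4 per minute.
Known contribution: 1/24 per minute.
So Dmitri's rate is 1/4 − 1/24 = 5/24, meaning 24/5 minutes alone.

24/5 minutes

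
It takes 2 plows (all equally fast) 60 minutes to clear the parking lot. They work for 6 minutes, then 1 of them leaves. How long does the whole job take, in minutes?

One plow does 1/120 of the job per minute.
After 6 minutes with 2 plows, 1/10 is done (9/10 left).
With 1 plow the rate is 1/120, so the rest takes 9/10 ÷ 1/120 = 108 minutes.
Total = 6 + 108 = 114 minutes.

114 minutes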